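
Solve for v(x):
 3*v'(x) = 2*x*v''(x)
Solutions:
 v(x) = C1 + C2*x^(5/2)


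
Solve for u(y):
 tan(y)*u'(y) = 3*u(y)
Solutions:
 u(y) = C1*sin(y)^3


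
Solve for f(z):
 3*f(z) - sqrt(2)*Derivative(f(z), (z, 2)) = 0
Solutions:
 f(z) = C1*exp(-2^(3/4)*sqrt(3)*z/2) + C2*exp(2^(3/4)*sqrt(3)*z/2)


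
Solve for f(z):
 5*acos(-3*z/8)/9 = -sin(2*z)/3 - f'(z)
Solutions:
 f(z) = C1 - 5*z*acos(-3*z/8)/9 - 5*sqrt(64 - 9*z^2)/27 + cos(2*z)/6


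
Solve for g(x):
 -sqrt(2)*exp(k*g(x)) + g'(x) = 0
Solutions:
 g(x) = Piecewise((log(-1/(C1*k + sqrt(2)*k*x))/k, Ne(k, 0)), (nan, True))
 g(x) = Piecewise((C1 + sqrt(2)*x, Eq(k, 0)), (nan, True))


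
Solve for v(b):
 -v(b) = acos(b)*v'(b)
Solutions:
 v(b) = C1*exp(-Integral(1/acos(b), b))


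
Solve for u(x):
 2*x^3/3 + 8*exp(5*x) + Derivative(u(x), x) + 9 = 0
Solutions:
 u(x) = C1 - x^4/6 - 9*x - 8*exp(5*x)/5


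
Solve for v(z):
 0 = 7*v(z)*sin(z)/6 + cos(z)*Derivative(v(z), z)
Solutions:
 v(z) = C1*cos(z)^(7/6)


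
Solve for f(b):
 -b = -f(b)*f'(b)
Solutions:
 f(b) = -sqrt(C1 + b^2)
 f(b) = sqrt(C1 + b^2)


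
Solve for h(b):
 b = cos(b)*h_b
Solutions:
 h(b) = C1 + Integral(b/cos(b), b)


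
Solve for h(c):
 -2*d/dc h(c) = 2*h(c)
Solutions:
 h(c) = C1*exp(-c)


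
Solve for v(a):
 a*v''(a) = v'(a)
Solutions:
 v(a) = C1 + C2*a^2


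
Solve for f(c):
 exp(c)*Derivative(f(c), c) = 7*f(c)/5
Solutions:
 f(c) = C1*exp(-7*exp(-c)/5)


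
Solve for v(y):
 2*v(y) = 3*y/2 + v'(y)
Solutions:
 v(y) = C1*exp(2*y) + 3*y/4 + 3/8


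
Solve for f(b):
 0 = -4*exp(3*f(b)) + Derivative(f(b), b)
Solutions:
 f(b) = log(-1/(C1 + 12*b))/3
 f(b) = log((-1/(C1 + 4*b))^(1/3)*(-3^(2/3) - 3*3^(1/6)*I)/6)
 f(b) = log((-1/(C1 + 4*b))^(1/3)*(-3^(2/3) + 3*3^(1/6)*I)/6)


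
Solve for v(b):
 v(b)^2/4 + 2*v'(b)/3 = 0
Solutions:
 v(b) = 8/(C1 + 3*b)


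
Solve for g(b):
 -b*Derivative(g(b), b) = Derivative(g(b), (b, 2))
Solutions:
 g(b) = C1 + C2*erf(sqrt(2)*b/2)


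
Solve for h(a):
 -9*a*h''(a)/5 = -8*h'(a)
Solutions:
 h(a) = C1 + C2*a^(49/9)


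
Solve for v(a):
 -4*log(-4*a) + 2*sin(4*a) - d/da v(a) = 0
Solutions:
 v(a) = C1 - 4*a*log(-a) - 8*a*log(2) + 4*a - cos(4*a)/2


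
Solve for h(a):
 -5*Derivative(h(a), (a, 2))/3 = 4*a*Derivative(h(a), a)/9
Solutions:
 h(a) = C1 + C2*erf(sqrt(30)*a/15)


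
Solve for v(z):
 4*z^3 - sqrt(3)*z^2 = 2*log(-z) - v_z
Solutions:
 v(z) = C1 - z^4 + sqrt(3)*z^3/3 + 2*z*log(-z) - 2*z


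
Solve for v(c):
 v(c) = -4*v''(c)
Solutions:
 v(c) = C1*sin(c/2) + C2*cos(c/2)


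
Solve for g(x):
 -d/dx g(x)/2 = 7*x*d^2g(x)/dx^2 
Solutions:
 g(x) = C1 + C2*x^(13/14)


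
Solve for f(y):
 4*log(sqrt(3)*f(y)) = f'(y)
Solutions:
 -Integral(1/(2*log(_y) + log(3)), (_y, f(y)))/2 = C1 - y


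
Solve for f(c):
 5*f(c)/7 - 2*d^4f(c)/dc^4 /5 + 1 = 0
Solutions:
 f(c) = C1*exp(-14^(3/4)*sqrt(5)*c/14) + C2*exp(14^(3/4)*sqrt(5)*c/14) + C3*sin(14^(3/4)*sqrt(5)*c/14) + C4*cos(14^(3/4)*sqrt(5)*c/14) - 7/5


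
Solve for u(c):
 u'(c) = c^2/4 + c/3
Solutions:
 u(c) = C1 + c^3/12 + c^2/6


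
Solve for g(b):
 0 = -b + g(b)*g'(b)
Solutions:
 g(b) = -sqrt(C1 + b^2)
 g(b) = sqrt(C1 + b^2)


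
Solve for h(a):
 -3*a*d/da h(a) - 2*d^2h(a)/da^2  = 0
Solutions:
 h(a) = C1 + C2*erf(sqrt(3)*a/2)


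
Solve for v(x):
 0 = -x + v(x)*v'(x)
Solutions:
 v(x) = -sqrt(C1 + x^2)
 v(x) = sqrt(C1 + x^2)


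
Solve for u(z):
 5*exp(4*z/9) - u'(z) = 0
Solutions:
 u(z) = C1 + 45*exp(4*z/9)/4


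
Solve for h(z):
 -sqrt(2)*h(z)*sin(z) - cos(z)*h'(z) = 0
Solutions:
 h(z) = C1*cos(z)^(sqrt(2))


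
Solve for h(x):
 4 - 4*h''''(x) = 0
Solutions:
 h(x) = C1 + C2*x + C3*x^2 + C4*x^3 + x^4/24


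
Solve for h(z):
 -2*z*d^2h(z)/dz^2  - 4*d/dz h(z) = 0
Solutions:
 h(z) = C1 + C2/z


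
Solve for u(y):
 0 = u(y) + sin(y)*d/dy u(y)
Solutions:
 u(y) = C1*sqrt(cos(y) + 1)/sqrt(cos(y) - 1)


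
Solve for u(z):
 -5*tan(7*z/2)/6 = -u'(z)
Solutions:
 u(z) = C1 - 5*log(cos(7*z/2))/21


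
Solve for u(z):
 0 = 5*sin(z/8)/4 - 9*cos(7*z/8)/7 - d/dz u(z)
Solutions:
 u(z) = C1 - 72*sin(7*z/8)/49 - 10*cos(z/8)


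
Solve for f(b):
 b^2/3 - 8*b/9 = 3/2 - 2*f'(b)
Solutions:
 f(b) = C1 - b^3/18 + 2*b^2/9 + 3*b/4


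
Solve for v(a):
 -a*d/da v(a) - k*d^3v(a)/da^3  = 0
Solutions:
 v(a) = C1 + Integral(C2*airyai(a*(-1/k)^(1/3)) + C3*airybi(a*(-1/k)^(1/3)), a)


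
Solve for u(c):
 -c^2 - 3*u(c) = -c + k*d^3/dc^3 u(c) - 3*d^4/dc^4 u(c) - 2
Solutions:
 u(c) = C1*exp(c*(k - sqrt(k^2 + 6*12^(1/3)*(-k^2 + sqrt(k^4 + 768))^(1/3) - 48*18^(1/3)/(-k^2 + sqrt(k^4 + 768))^(1/3)) - sqrt(2)*sqrt(-k^3/sqrt(k^2 + 6*12^(1/3)*(-k^2 + sqrt(k^4 + 768))^(1/3) - 48*18^(1/3)/(-k^2 + sqrt(k^4 + 768))^(1/3)) + k^2 - 3*12^(1/3)*(-k^2 + sqrt(k^4 + 768))^(1/3) + 24*18^(1/3)/(-k^2 + sqrt(k^4 + 768))^(1/3)))/12) + C2*exp(c*(k - sqrt(k^2 + 6*12^(1/3)*(-k^2 + sqrt(k^4 + 768))^(1/3) - 48*18^(1/3)/(-k^2 + sqrt(k^4 + 768))^(1/3)) + sqrt(2)*sqrt(-k^3/sqrt(k^2 + 6*12^(1/3)*(-k^2 + sqrt(k^4 + 768))^(1/3) - 48*18^(1/3)/(-k^2 + sqrt(k^4 + 768))^(1/3)) + k^2 - 3*12^(1/3)*(-k^2 + sqrt(k^4 + 768))^(1/3) + 24*18^(1/3)/(-k^2 + sqrt(k^4 + 768))^(1/3)))/12) + C3*exp(c*(k + sqrt(k^2 + 6*12^(1/3)*(-k^2 + sqrt(k^4 + 768))^(1/3) - 48*18^(1/3)/(-k^2 + sqrt(k^4 + 768))^(1/3)) - sqrt(2)*sqrt(k^3/sqrt(k^2 + 6*12^(1/3)*(-k^2 + sqrt(k^4 + 768))^(1/3) - 48*18^(1/3)/(-k^2 + sqrt(k^4 + 768))^(1/3)) + k^2 - 3*12^(1/3)*(-k^2 + sqrt(k^4 + 768))^(1/3) + 24*18^(1/3)/(-k^2 + sqrt(k^4 + 768))^(1/3)))/12) + C4*exp(c*(k + sqrt(k^2 + 6*12^(1/3)*(-k^2 + sqrt(k^4 + 768))^(1/3) - 48*18^(1/3)/(-k^2 + sqrt(k^4 + 768))^(1/3)) + sqrt(2)*sqrt(k^3/sqrt(k^2 + 6*12^(1/3)*(-k^2 + sqrt(k^4 + 768))^(1/3) - 48*18^(1/3)/(-k^2 + sqrt(k^4 + 768))^(1/3)) + k^2 - 3*12^(1/3)*(-k^2 + sqrt(k^4 + 768))^(1/3) + 24*18^(1/3)/(-k^2 + sqrt(k^4 + 768))^(1/3)))/12) - c^2/3 + c/3 + 2/3


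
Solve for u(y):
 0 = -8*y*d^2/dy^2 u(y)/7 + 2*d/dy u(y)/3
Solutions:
 u(y) = C1 + C2*y^(19/12)


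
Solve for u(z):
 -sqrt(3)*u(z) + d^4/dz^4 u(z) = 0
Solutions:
 u(z) = C1*exp(-3^(1/8)*z) + C2*exp(3^(1/8)*z) + C3*sin(3^(1/8)*z) + C4*cos(3^(1/8)*z)


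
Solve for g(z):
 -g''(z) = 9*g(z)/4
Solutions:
 g(z) = C1*sin(3*z/2) + C2*cos(3*z/2)


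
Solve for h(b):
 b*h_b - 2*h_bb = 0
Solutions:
 h(b) = C1 + C2*erfi(b/2)


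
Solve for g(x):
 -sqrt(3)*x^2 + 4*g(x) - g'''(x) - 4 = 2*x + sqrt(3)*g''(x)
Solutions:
 g(x) = C1*exp(-x*((-sqrt(3)/9 + sqrt(-3 + (-18 + sqrt(3))^2)/9 + 2)^(-1/3) + 2*sqrt(3) + 3*(-sqrt(3)/9 + sqrt(-3 + (-18 + sqrt(3))^2)/9 + 2)^(1/3))/6)*sin(sqrt(3)*x*(-3*(-sqrt(3)/9 + sqrt(3)*sqrt(-4 + 27*(-4 + 2*sqrt(3)/9)^2)/18 + 2)^(1/3) + (-sqrt(3)/9 + sqrt(3)*sqrt(-4 + 27*(-4 + 2*sqrt(3)/9)^2)/18 + 2)^(-1/3))/6) + C2*exp(-x*((-sqrt(3)/9 + sqrt(-3 + (-18 + sqrt(3))^2)/9 + 2)^(-1/3) + 2*sqrt(3) + 3*(-sqrt(3)/9 + sqrt(-3 + (-18 + sqrt(3))^2)/9 + 2)^(1/3))/6)*cos(sqrt(3)*x*(-3*(-sqrt(3)/9 + sqrt(3)*sqrt(-4 + 27*(-4 + 2*sqrt(3)/9)^2)/18 + 2)^(1/3) + (-sqrt(3)/9 + sqrt(3)*sqrt(-4 + 27*(-4 + 2*sqrt(3)/9)^2)/18 + 2)^(-1/3))/6) + C3*exp(x*(-sqrt(3)/3 + 1/(3*(-sqrt(3)/9 + sqrt(-3 + (-18 + sqrt(3))^2)/9 + 2)^(1/3)) + (-sqrt(3)/9 + sqrt(-3 + (-18 + sqrt(3))^2)/9 + 2)^(1/3))) + sqrt(3)*x^2/4 + x/2 + 11/8


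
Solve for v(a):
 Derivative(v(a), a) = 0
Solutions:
 v(a) = C1


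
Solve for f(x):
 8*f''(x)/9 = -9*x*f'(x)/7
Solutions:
 f(x) = C1 + C2*erf(9*sqrt(7)*x/28)


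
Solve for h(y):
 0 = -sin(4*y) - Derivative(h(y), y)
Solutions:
 h(y) = C1 + cos(4*y)/4


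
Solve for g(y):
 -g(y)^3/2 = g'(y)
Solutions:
 g(y) = -sqrt(-1/(C1 - y))
 g(y) = sqrt(-1/(C1 - y))


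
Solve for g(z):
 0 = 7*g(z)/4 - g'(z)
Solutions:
 g(z) = C1*exp(7*z/4)


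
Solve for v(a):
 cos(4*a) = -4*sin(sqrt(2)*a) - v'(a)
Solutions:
 v(a) = C1 - sin(4*a)/4 + 2*sqrt(2)*cos(sqrt(2)*a)


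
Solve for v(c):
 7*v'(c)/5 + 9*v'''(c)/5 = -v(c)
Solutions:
 v(c) = C1*exp(c*(-14*18^(1/3)/(135 + sqrt(22341))^(1/3) + 12^(1/3)*(135 + sqrt(22341))^(1/3))/36)*sin(2^(1/3)*3^(1/6)*c*(42/(135 + sqrt(22341))^(1/3) + 2^(1/3)*3^(2/3)*(135 + sqrt(22341))^(1/3))/36) + C2*exp(c*(-14*18^(1/3)/(135 + sqrt(22341))^(1/3) + 12^(1/3)*(135 + sqrt(22341))^(1/3))/36)*cos(2^(1/3)*3^(1/6)*c*(42/(135 + sqrt(22341))^(1/3) + 2^(1/3)*3^(2/3)*(135 + sqrt(22341))^(1/3))/36) + C3*exp(-c*(-14*18^(1/3)/(135 + sqrt(22341))^(1/3) + 12^(1/3)*(135 + sqrt(22341))^(1/3))/18)


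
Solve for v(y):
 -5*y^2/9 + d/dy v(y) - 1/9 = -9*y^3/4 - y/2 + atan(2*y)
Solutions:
 v(y) = C1 - 9*y^4/16 + 5*y^3/27 - y^2/4 + y*atan(2*y) + y/9 - log(4*y^2 + 1)/4


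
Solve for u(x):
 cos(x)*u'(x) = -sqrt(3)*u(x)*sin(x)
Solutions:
 u(x) = C1*cos(x)^(sqrt(3))


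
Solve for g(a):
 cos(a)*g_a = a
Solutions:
 g(a) = C1 + Integral(a/cos(a), a)


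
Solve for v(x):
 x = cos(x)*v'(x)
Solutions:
 v(x) = C1 + Integral(x/cos(x), x)


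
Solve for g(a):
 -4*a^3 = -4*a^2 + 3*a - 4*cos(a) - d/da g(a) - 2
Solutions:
 g(a) = C1 + a^4 - 4*a^3/3 + 3*a^2/2 - 2*a - 4*sin(a)


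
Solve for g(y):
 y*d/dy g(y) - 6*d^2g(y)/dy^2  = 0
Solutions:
 g(y) = C1 + C2*erfi(sqrt(3)*y/6)


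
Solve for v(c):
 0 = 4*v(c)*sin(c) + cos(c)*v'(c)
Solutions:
 v(c) = C1*cos(c)^4


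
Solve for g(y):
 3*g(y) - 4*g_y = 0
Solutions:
 g(y) = C1*exp(3*y/4)


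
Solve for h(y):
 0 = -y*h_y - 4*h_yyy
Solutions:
 h(y) = C1 + Integral(C2*airyai(-2^(1/3)*y/2) + C3*airybi(-2^(1/3)*y/2), y)


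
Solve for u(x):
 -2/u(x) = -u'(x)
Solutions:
 u(x) = -sqrt(C1 + 4*x)
 u(x) = sqrt(C1 + 4*x)


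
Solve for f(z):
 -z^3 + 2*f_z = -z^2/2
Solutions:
 f(z) = C1 + z^4/8 - z^3/12


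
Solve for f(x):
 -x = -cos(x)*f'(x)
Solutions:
 f(x) = C1 + Integral(x/cos(x), x)


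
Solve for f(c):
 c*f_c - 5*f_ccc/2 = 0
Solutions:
 f(c) = C1 + Integral(C2*airyai(2^(1/3)*5^(2/3)*c/5) + C3*airybi(2^(1/3)*5^(2/3)*c/5), c)


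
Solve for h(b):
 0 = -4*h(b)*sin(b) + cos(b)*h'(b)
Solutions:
 h(b) = C1/cos(b)^4


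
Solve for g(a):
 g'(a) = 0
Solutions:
 g(a) = C1


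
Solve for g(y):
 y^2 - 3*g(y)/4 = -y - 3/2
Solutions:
 g(y) = 4*y^2/3 + 4*y/3 + 2


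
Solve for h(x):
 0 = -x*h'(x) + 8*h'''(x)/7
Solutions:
 h(x) = C1 + Integral(C2*airyai(7^(1/3)*x/2) + C3*airybi(7^(1/3)*x/2), x)


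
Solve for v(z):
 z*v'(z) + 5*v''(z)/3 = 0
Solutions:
 v(z) = C1 + C2*erf(sqrt(30)*z/10)


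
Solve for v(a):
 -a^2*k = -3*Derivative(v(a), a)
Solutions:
 v(a) = C1 + a^3*k/9


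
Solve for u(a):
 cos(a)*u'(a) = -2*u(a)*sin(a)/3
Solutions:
 u(a) = C1*cos(a)^(2/3)


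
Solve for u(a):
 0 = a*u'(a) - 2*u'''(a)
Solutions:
 u(a) = C1 + Integral(C2*airyai(2^(2/3)*a/2) + C3*airybi(2^(2/3)*a/2), a)


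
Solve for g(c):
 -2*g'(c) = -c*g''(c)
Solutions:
 g(c) = C1 + C2*c^3


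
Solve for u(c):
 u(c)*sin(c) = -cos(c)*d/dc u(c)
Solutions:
 u(c) = C1*cos(c)


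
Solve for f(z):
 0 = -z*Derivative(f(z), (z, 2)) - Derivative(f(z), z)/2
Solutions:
 f(z) = C1 + C2*sqrt(z)


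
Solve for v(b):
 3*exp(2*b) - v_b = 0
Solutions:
 v(b) = C1 + 3*exp(2*b)/2


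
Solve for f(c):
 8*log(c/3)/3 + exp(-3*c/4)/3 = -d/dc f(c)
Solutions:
 f(c) = C1 - 8*c*log(c)/3 + 8*c*(1 + log(3))/3 + 4*exp(-3*c/4)/9


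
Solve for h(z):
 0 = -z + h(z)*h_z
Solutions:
 h(z) = -sqrt(C1 + z^2)
 h(z) = sqrt(C1 + z^2)


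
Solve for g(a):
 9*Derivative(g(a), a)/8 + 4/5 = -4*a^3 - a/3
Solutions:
 g(a) = C1 - 8*a^4/9 - 4*a^2/27 - 32*a/45


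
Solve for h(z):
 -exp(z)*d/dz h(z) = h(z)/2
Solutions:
 h(z) = C1*exp(exp(-z)/2)


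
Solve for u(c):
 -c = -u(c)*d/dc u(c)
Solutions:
 u(c) = -sqrt(C1 + c^2)
 u(c) = sqrt(C1 + c^2)


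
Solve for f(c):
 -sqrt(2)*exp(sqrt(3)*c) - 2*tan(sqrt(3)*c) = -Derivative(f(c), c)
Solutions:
 f(c) = C1 + sqrt(6)*exp(sqrt(3)*c)/3 - 2*sqrt(3)*log(cos(sqrt(3)*c))/3


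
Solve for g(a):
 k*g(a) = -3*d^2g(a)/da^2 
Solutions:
 g(a) = C1*exp(-sqrt(3)*a*sqrt(-k)/3) + C2*exp(sqrt(3)*a*sqrt(-k)/3)


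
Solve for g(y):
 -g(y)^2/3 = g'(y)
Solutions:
 g(y) = 3/(C1 + y)


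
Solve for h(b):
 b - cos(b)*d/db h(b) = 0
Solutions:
 h(b) = C1 + Integral(b/cos(b), b)


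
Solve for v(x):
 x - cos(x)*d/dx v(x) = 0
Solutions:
 v(x) = C1 + Integral(x/cos(x), x)


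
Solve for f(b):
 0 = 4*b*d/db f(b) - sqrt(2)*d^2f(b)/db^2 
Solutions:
 f(b) = C1 + C2*erfi(2^(1/4)*b)


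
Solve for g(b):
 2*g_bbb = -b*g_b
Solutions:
 g(b) = C1 + Integral(C2*airyai(-2^(2/3)*b/2) + C3*airybi(-2^(2/3)*b/2), b)


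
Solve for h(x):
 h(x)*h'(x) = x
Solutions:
 h(x) = -sqrt(C1 + x^2)
 h(x) = sqrt(C1 + x^2)


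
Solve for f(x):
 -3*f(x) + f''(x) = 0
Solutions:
 f(x) = C1*exp(-sqrt(3)*x) + C2*exp(sqrt(3)*x)


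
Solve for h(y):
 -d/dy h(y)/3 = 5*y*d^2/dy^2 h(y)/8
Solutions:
 h(y) = C1 + C2*y^(7/15)


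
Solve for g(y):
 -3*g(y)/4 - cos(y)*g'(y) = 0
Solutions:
 g(y) = C1*(sin(y) - 1)^(3/8)/(sin(y) + 1)^(3/8)


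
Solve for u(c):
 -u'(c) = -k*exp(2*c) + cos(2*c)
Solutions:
 u(c) = C1 + k*exp(2*c)/2 - sin(2*c)/2


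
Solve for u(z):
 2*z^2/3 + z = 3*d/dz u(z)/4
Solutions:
 u(z) = C1 + 8*z^3/27 + 2*z^2/3


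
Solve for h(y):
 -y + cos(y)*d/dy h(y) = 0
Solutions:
 h(y) = C1 + Integral(y/cos(y), y)


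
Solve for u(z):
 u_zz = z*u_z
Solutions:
 u(z) = C1 + C2*erfi(sqrt(2)*z/2)


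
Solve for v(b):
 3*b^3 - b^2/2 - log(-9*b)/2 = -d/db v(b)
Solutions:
 v(b) = C1 - 3*b^4/4 + b^3/6 + b*log(-b)/2 + b*(-1/2 + log(3))


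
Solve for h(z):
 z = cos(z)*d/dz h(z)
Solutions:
 h(z) = C1 + Integral(z/cos(z), z)


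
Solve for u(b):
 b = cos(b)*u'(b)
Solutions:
 u(b) = C1 + Integral(b/cos(b), b)


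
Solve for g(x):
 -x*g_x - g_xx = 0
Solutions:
 g(x) = C1 + C2*erf(sqrt(2)*x/2)


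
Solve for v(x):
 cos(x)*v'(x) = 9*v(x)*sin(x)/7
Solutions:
 v(x) = C1/cos(x)^(9/7)


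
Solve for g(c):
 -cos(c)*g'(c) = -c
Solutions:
 g(c) = C1 + Integral(c/cos(c), c)


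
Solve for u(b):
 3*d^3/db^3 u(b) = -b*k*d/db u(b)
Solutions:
 u(b) = C1 + Integral(C2*airyai(3^(2/3)*b*(-k)^(1/3)/3) + C3*airybi(3^(2/3)*b*(-k)^(1/3)/3), b)


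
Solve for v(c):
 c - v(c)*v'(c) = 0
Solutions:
 v(c) = -sqrt(C1 + c^2)
 v(c) = sqrt(C1 + c^2)


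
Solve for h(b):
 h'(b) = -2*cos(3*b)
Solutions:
 h(b) = C1 - 2*sin(3*b)/3


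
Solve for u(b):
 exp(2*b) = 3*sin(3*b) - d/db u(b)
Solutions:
 u(b) = C1 - exp(2*b)/2 - cos(3*b)


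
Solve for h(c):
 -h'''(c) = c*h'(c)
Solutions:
 h(c) = C1 + Integral(C2*airyai(-c) + C3*airybi(-c), c)


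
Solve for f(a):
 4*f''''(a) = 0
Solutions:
 f(a) = C1 + C2*a + C3*a^2 + C4*a^3


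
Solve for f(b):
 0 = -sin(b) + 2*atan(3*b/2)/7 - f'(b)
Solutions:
 f(b) = C1 + 2*b*atan(3*b/2)/7 - 2*log(9*b^2 + 4)/21 + cos(b)


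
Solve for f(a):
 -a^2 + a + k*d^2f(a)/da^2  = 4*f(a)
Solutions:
 f(a) = C1*exp(-2*a*sqrt(1/k)) + C2*exp(2*a*sqrt(1/k)) - a^2/4 + a/4 - k/8


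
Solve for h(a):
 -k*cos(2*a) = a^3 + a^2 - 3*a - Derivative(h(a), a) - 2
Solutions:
 h(a) = C1 + a^4/4 + a^3/3 - 3*a^2/2 - 2*a + k*sin(2*a)/2


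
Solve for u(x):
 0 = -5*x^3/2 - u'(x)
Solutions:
 u(x) = C1 - 5*x^4/8


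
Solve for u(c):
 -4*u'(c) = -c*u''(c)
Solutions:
 u(c) = C1 + C2*c^5


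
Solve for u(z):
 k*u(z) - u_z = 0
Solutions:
 u(z) = C1*exp(k*z)


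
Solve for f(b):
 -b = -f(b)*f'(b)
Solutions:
 f(b) = -sqrt(C1 + b^2)
 f(b) = sqrt(C1 + b^2)


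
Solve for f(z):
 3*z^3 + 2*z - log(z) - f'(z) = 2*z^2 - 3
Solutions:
 f(z) = C1 + 3*z^4/4 - 2*z^3/3 + z^2 - z*log(z) + 4*z


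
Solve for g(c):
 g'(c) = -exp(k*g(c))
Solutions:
 g(c) = Piecewise((log(1/(C1*k + c*k))/k, Ne(k, 0)), (nan, True))
 g(c) = Piecewise((C1 - c, Eq(k, 0)), (nan, True))


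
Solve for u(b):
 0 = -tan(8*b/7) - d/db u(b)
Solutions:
 u(b) = C1 + 7*log(cos(8*b/7))/8


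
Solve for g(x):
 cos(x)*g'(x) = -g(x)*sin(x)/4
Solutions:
 g(x) = C1*cos(x)^(1/4)


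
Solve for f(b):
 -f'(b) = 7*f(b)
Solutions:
 f(b) = C1*exp(-7*b)


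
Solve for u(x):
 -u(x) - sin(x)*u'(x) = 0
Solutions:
 u(x) = C1*sqrt(cos(x) + 1)/sqrt(cos(x) - 1)


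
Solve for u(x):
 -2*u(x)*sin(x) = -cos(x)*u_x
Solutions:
 u(x) = C1/cos(x)^2


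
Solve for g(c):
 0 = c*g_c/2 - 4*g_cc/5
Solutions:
 g(c) = C1 + C2*erfi(sqrt(5)*c/4)


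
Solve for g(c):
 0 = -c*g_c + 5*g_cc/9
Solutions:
 g(c) = C1 + C2*erfi(3*sqrt(10)*c/10)


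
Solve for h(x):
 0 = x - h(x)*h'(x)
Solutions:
 h(x) = -sqrt(C1 + x^2)
 h(x) = sqrt(C1 + x^2)


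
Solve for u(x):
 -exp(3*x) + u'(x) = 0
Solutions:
 u(x) = C1 + exp(3*x)/3


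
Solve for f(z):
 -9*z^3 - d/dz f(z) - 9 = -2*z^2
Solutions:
 f(z) = C1 - 9*z^4/4 + 2*z^3/3 - 9*z


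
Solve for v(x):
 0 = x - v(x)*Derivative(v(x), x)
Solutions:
 v(x) = -sqrt(C1 + x^2)
 v(x) = sqrt(C1 + x^2)


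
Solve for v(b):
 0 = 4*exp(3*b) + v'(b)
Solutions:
 v(b) = C1 - 4*exp(3*b)/3


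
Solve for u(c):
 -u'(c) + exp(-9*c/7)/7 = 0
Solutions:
 u(c) = C1 - exp(-9*c/7)/9


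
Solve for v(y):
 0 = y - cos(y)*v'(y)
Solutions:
 v(y) = C1 + Integral(y/cos(y), y)


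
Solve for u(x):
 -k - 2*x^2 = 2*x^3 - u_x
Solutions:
 u(x) = C1 + k*x + x^4/2 + 2*x^3/3


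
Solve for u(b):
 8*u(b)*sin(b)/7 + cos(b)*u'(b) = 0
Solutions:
 u(b) = C1*cos(b)^(8/7)


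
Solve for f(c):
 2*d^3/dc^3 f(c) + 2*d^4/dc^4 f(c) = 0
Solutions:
 f(c) = C1 + C2*c + C3*c^2 + C4*exp(-c)


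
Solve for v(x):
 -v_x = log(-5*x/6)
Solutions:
 v(x) = C1 - x*log(-x) + x*(-log(5) + 1 + log(6))


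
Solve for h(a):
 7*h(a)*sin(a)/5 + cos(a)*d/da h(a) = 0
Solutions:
 h(a) = C1*cos(a)^(7/5)


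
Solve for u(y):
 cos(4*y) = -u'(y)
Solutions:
 u(y) = C1 - sin(4*y)/4


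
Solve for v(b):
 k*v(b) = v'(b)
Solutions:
 v(b) = C1*exp(b*k)


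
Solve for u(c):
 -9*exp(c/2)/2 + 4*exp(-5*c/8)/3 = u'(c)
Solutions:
 u(c) = C1 - 9*exp(c/2) - 32*exp(-5*c/8)/15


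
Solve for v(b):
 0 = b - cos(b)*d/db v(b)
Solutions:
 v(b) = C1 + Integral(b/cos(b), b)


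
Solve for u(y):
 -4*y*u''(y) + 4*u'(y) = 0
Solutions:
 u(y) = C1 + C2*y^2


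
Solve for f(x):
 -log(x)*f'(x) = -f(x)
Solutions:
 f(x) = C1*exp(li(x))


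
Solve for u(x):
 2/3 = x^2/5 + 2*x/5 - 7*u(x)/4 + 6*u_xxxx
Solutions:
 u(x) = C1*exp(-378^(1/4)*x/6) + C2*exp(378^(1/4)*x/6) + C3*sin(378^(1/4)*x/6) + C4*cos(378^(1/4)*x/6) + 4*x^2/35 + 8*x/35 - 8/21


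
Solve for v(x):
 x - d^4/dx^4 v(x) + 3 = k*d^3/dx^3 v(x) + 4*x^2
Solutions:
 v(x) = C1 + C2*x + C3*x^2 + C4*exp(-k*x) - x^5/(15*k) + x^4*(1 + 8/k)/(24*k) + x^3*(3 - 1/k - 8/k^2)/(6*k)


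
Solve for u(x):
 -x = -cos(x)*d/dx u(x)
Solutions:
 u(x) = C1 + Integral(x/cos(x), x)


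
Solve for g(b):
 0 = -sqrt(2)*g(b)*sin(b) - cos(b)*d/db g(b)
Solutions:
 g(b) = C1*cos(b)^(sqrt(2))


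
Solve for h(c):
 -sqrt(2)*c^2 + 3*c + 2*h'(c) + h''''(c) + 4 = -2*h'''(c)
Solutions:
 h(c) = C1 + C2*exp(c*(-4 + 4/(3*sqrt(129) + 35)^(1/3) + (3*sqrt(129) + 35)^(1/3))/6)*sin(sqrt(3)*c*(-(3*sqrt(129) + 35)^(1/3) + 4/(3*sqrt(129) + 35)^(1/3))/6) + C3*exp(c*(-4 + 4/(3*sqrt(129) + 35)^(1/3) + (3*sqrt(129) + 35)^(1/3))/6)*cos(sqrt(3)*c*(-(3*sqrt(129) + 35)^(1/3) + 4/(3*sqrt(129) + 35)^(1/3))/6) + C4*exp(-c*(4/(3*sqrt(129) + 35)^(1/3) + 2 + (3*sqrt(129) + 35)^(1/3))/3) + sqrt(2)*c^3/6 - 3*c^2/4 - 2*c - sqrt(2)*c


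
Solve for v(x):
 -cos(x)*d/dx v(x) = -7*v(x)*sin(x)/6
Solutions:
 v(x) = C1/cos(x)^(7/6)


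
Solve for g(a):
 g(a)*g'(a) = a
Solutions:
 g(a) = -sqrt(C1 + a^2)
 g(a) = sqrt(C1 + a^2)


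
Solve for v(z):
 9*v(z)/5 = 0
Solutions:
 v(z) = 0


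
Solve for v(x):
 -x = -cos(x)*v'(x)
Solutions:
 v(x) = C1 + Integral(x/cos(x), x)


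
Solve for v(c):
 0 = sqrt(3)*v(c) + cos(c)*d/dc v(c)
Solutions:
 v(c) = C1*(sin(c) - 1)^(sqrt(3)/2)/(sin(c) + 1)^(sqrt(3)/2)


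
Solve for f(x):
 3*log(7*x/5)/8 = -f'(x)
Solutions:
 f(x) = C1 - 3*x*log(x)/8 - 3*x*log(7)/8 + 3*x/8 + 3*x*log(5)/8


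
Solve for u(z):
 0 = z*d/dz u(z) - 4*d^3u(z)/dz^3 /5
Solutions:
 u(z) = C1 + Integral(C2*airyai(10^(1/3)*z/2) + C3*airybi(10^(1/3)*z/2), z)


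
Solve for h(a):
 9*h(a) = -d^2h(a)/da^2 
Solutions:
 h(a) = C1*sin(3*a) + C2*cos(3*a)


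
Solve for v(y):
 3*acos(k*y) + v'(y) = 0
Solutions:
 v(y) = C1 - 3*Piecewise((y*acos(k*y) - sqrt(-k^2*y^2 + 1)/k, Ne(k, 0)), (pi*y/2, True))


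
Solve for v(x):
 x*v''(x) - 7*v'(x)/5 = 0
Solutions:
 v(x) = C1 + C2*x^(12/5)


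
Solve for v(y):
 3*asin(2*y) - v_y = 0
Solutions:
 v(y) = C1 + 3*y*asin(2*y) + 3*sqrt(1 - 4*y^2)/2


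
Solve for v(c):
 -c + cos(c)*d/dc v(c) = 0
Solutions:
 v(c) = C1 + Integral(c/cos(c), c)


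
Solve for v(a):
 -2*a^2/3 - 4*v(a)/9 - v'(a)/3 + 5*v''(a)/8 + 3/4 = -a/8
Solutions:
 v(a) = C1*exp(4*a*(1 - sqrt(11))/15) + C2*exp(4*a*(1 + sqrt(11))/15) - 3*a^2/2 + 81*a/32 - 567/128


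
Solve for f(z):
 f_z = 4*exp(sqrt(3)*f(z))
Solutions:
 f(z) = sqrt(3)*(2*log(-1/(C1 + 4*z)) - log(3))/6


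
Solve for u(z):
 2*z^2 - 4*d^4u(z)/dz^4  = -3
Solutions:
 u(z) = C1 + C2*z + C3*z^2 + C4*z^3 + z^6/720 + z^4/32


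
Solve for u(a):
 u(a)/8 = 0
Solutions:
 u(a) = 0


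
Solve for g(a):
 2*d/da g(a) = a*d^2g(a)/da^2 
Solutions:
 g(a) = C1 + C2*a^3


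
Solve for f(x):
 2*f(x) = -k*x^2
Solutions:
 f(x) = -k*x^2/2


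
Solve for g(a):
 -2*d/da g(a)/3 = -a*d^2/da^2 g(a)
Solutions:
 g(a) = C1 + C2*a^(5/3)


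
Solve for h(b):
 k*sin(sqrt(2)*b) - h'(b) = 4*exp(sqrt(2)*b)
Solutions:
 h(b) = C1 - sqrt(2)*k*cos(sqrt(2)*b)/2 - 2*sqrt(2)*exp(sqrt(2)*b)


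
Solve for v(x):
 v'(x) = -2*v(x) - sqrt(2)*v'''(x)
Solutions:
 v(x) = C1*exp(3^(1/3)*x*(-2^(5/6)*3^(1/3)/(9*sqrt(2) + sqrt(3)*sqrt(sqrt(2) + 54))^(1/3) + 2^(2/3)*(9*sqrt(2) + sqrt(3)*sqrt(sqrt(2) + 54))^(1/3))/12)*sin(3^(1/6)*x*(3*2^(5/6)/(9*sqrt(2) + sqrt(3)*sqrt(sqrt(2) + 54))^(1/3) + 6^(2/3)*(9*sqrt(2) + sqrt(3)*sqrt(sqrt(2) + 54))^(1/3))/12) + C2*exp(3^(1/3)*x*(-2^(5/6)*3^(1/3)/(9*sqrt(2) + sqrt(3)*sqrt(sqrt(2) + 54))^(1/3) + 2^(2/3)*(9*sqrt(2) + sqrt(3)*sqrt(sqrt(2) + 54))^(1/3))/12)*cos(3^(1/6)*x*(3*2^(5/6)/(9*sqrt(2) + sqrt(3)*sqrt(sqrt(2) + 54))^(1/3) + 6^(2/3)*(9*sqrt(2) + sqrt(3)*sqrt(sqrt(2) + 54))^(1/3))/12) + C3*exp(-3^(1/3)*x*(-2^(5/6)*3^(1/3)/(9*sqrt(2) + sqrt(3)*sqrt(sqrt(2) + 54))^(1/3) + 2^(2/3)*(9*sqrt(2) + sqrt(3)*sqrt(sqrt(2) + 54))^(1/3))/6)


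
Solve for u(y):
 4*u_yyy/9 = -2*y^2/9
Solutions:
 u(y) = C1 + C2*y + C3*y^2 - y^5/120


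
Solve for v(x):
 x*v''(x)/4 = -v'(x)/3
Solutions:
 v(x) = C1 + C2/x^(1/3)


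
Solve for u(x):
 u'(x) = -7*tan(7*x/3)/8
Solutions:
 u(x) = C1 + 3*log(cos(7*x/3))/8


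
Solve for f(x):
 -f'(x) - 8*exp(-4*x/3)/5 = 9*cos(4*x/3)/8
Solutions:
 f(x) = C1 - 27*sin(4*x/3)/32 + 6*exp(-4*x/3)/5


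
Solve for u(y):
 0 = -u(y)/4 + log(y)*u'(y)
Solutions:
 u(y) = C1*exp(li(y)/4)


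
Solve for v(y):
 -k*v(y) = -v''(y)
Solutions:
 v(y) = C1*exp(-sqrt(k)*y) + C2*exp(sqrt(k)*y)


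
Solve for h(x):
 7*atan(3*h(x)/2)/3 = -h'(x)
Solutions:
 Integral(1/atan(3*_y/2), (_y, h(x))) = C1 - 7*x/3


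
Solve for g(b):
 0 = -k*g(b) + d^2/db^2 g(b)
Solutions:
 g(b) = C1*exp(-b*sqrt(k)) + C2*exp(b*sqrt(k))


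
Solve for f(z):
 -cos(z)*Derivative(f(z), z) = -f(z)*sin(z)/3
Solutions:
 f(z) = C1/cos(z)^(1/3)


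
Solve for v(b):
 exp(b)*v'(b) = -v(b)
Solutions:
 v(b) = C1*exp(exp(-b))


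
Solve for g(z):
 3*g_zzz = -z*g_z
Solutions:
 g(z) = C1 + Integral(C2*airyai(-3^(2/3)*z/3) + C3*airybi(-3^(2/3)*z/3), z)


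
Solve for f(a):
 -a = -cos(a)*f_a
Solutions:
 f(a) = C1 + Integral(a/cos(a), a)


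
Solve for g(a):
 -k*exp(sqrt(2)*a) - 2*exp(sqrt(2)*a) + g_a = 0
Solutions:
 g(a) = C1 + sqrt(2)*k*exp(sqrt(2)*a)/2 + sqrt(2)*exp(sqrt(2)*a)


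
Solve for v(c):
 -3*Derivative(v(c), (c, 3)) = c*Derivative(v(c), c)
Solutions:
 v(c) = C1 + Integral(C2*airyai(-3^(2/3)*c/3) + C3*airybi(-3^(2/3)*c/3), c)


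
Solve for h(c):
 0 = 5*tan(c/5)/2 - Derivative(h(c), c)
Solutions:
 h(c) = C1 - 25*log(cos(c/5))/2


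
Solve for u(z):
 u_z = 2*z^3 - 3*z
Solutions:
 u(z) = C1 + z^4/2 - 3*z^2/2


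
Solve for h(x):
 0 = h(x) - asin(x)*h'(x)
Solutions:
 h(x) = C1*exp(Integral(1/asin(x), x))


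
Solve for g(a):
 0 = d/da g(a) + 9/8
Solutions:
 g(a) = C1 - 9*a/8


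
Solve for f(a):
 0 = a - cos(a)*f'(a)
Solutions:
 f(a) = C1 + Integral(a/cos(a), a)


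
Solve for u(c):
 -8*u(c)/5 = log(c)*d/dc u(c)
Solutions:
 u(c) = C1*exp(-8*li(c)/5)


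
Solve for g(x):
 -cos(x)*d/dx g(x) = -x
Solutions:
 g(x) = C1 + Integral(x/cos(x), x)


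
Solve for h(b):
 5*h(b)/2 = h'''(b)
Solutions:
 h(b) = C3*exp(2^(2/3)*5^(1/3)*b/2) + (C1*sin(2^(2/3)*sqrt(3)*5^(1/3)*b/4) + C2*cos(2^(2/3)*sqrt(3)*5^(1/3)*b/4))*exp(-2^(2/3)*5^(1/3)*b/4)


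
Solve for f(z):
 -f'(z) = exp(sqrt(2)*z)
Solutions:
 f(z) = C1 - sqrt(2)*exp(sqrt(2)*z)/2


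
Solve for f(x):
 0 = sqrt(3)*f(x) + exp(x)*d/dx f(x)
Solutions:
 f(x) = C1*exp(sqrt(3)*exp(-x))


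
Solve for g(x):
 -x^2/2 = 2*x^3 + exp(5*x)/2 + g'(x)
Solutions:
 g(x) = C1 - x^4/2 - x^3/6 - exp(5*x)/10


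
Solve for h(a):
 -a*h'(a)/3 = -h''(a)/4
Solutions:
 h(a) = C1 + C2*erfi(sqrt(6)*a/3)


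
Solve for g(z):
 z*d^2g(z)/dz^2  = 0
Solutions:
 g(z) = C1 + C2*z


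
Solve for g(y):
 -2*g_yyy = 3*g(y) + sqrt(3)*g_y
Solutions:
 g(y) = C1*exp(2^(1/3)*y*(-2^(1/3)*3^(5/6)/(9 + sqrt(2*sqrt(3) + 81))^(1/3) + 3^(2/3)*(9 + sqrt(2*sqrt(3) + 81))^(1/3))/12)*sin(2^(1/3)*y*(6^(1/3)/(9 + sqrt(2*sqrt(3) + 81))^(1/3) + 3^(1/6)*(9 + sqrt(2*sqrt(3) + 81))^(1/3))/4) + C2*exp(2^(1/3)*y*(-2^(1/3)*3^(5/6)/(9 + sqrt(2*sqrt(3) + 81))^(1/3) + 3^(2/3)*(9 + sqrt(2*sqrt(3) + 81))^(1/3))/12)*cos(2^(1/3)*y*(6^(1/3)/(9 + sqrt(2*sqrt(3) + 81))^(1/3) + 3^(1/6)*(9 + sqrt(2*sqrt(3) + 81))^(1/3))/4) + C3*exp(-2^(1/3)*y*(-2^(1/3)*3^(5/6)/(9 + sqrt(2*sqrt(3) + 81))^(1/3) + 3^(2/3)*(9 + sqrt(2*sqrt(3) + 81))^(1/3))/6)


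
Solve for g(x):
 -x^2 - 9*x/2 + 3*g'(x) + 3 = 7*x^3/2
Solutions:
 g(x) = C1 + 7*x^4/24 + x^3/9 + 3*x^2/4 - x


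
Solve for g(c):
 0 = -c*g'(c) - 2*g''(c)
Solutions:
 g(c) = C1 + C2*erf(c/2)


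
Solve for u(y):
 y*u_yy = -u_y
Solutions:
 u(y) = C1 + C2*log(y)


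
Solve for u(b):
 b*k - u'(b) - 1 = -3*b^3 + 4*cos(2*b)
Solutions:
 u(b) = C1 + 3*b^4/4 + b^2*k/2 - b - 2*sin(2*b)


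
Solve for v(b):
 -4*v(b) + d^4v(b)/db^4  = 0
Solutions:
 v(b) = C1*exp(-sqrt(2)*b) + C2*exp(sqrt(2)*b) + C3*sin(sqrt(2)*b) + C4*cos(sqrt(2)*b)


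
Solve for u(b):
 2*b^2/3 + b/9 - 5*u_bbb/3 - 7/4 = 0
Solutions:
 u(b) = C1 + C2*b + C3*b^2 + b^5/150 + b^4/360 - 7*b^3/40


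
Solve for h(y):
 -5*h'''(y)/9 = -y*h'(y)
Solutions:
 h(y) = C1 + Integral(C2*airyai(15^(2/3)*y/5) + C3*airybi(15^(2/3)*y/5), y)


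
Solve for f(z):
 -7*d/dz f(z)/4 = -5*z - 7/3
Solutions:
 f(z) = C1 + 10*z^2/7 + 4*z/3


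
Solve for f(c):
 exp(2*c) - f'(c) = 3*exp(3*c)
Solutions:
 f(c) = C1 - exp(3*c) + exp(2*c)/2


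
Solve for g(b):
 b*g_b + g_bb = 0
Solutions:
 g(b) = C1 + C2*erf(sqrt(2)*b/2)


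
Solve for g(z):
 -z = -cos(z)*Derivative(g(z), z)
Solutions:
 g(z) = C1 + Integral(z/cos(z), z)


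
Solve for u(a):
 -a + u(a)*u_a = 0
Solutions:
 u(a) = -sqrt(C1 + a^2)
 u(a) = sqrt(C1 + a^2)


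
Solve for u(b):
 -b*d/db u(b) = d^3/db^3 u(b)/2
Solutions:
 u(b) = C1 + Integral(C2*airyai(-2^(1/3)*b) + C3*airybi(-2^(1/3)*b), b)


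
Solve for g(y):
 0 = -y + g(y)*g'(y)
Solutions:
 g(y) = -sqrt(C1 + y^2)
 g(y) = sqrt(C1 + y^2)


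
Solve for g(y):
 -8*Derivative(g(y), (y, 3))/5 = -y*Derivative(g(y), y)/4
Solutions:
 g(y) = C1 + Integral(C2*airyai(10^(1/3)*y/4) + C3*airybi(10^(1/3)*y/4), y)


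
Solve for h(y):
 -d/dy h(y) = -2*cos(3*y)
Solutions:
 h(y) = C1 + 2*sin(3*y)/3


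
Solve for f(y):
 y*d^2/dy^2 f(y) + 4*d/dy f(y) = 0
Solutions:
 f(y) = C1 + C2/y^3


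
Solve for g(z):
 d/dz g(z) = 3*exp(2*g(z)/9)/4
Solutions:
 g(z) = 9*log(-sqrt(-1/(C1 + 3*z))) + 9*log(2)/2 + 9*log(3)
 g(z) = 9*log(-1/(C1 + 3*z))/2 + 9*log(2)/2 + 9*log(3)


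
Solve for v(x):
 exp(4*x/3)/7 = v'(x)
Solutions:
 v(x) = C1 + 3*exp(4*x/3)/28


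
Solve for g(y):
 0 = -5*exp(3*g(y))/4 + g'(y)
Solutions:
 g(y) = log(-1/(C1 + 15*y))/3 + 2*log(2)/3
 g(y) = log((-1/(C1 + 5*y))^(1/3)*(-6^(2/3) - 3*2^(2/3)*3^(1/6)*I)/6)
 g(y) = log((-1/(C1 + 5*y))^(1/3)*(-6^(2/3) + 3*2^(2/3)*3^(1/6)*I)/6)


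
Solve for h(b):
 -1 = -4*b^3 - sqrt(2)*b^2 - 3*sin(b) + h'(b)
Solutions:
 h(b) = C1 + b^4 + sqrt(2)*b^3/3 - b - 3*cos(b)


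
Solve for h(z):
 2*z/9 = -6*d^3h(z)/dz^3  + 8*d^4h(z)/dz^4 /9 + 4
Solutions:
 h(z) = C1 + C2*z + C3*z^2 + C4*exp(27*z/4) - z^4/648 + 241*z^3/2187


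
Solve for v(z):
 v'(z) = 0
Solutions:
 v(z) = C1


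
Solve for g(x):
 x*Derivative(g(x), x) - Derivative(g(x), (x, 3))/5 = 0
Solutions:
 g(x) = C1 + Integral(C2*airyai(5^(1/3)*x) + C3*airybi(5^(1/3)*x), x)


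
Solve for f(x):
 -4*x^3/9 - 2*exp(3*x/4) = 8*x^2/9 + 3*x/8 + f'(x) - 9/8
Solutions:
 f(x) = C1 - x^4/9 - 8*x^3/27 - 3*x^2/16 + 9*x/8 - 8*exp(3*x/4)/3


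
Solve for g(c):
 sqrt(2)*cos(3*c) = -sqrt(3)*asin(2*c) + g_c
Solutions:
 g(c) = C1 + sqrt(3)*(c*asin(2*c) + sqrt(1 - 4*c^2)/2) + sqrt(2)*sin(3*c)/3


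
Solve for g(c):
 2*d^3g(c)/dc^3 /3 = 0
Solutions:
 g(c) = C1 + C2*c + C3*c^2


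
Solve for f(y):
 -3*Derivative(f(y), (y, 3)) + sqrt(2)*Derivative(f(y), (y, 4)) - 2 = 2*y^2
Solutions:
 f(y) = C1 + C2*y + C3*y^2 + C4*exp(3*sqrt(2)*y/2) - y^5/90 - sqrt(2)*y^4/54 - 13*y^3/81


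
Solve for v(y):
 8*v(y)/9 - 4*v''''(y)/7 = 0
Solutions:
 v(y) = C1*exp(-14^(1/4)*sqrt(3)*y/3) + C2*exp(14^(1/4)*sqrt(3)*y/3) + C3*sin(14^(1/4)*sqrt(3)*y/3) + C4*cos(14^(1/4)*sqrt(3)*y/3)


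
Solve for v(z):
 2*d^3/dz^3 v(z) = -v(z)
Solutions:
 v(z) = C3*exp(-2^(2/3)*z/2) + (C1*sin(2^(2/3)*sqrt(3)*z/4) + C2*cos(2^(2/3)*sqrt(3)*z/4))*exp(2^(2/3)*z/4)


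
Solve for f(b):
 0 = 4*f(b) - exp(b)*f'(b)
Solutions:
 f(b) = C1*exp(-4*exp(-b))


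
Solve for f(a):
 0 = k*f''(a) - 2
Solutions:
 f(a) = C1 + C2*a + a^2/k


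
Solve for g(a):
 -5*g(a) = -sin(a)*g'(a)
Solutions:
 g(a) = C1*sqrt(cos(a) - 1)*(cos(a)^2 - 2*cos(a) + 1)/(sqrt(cos(a) + 1)*(cos(a)^2 + 2*cos(a) + 1))


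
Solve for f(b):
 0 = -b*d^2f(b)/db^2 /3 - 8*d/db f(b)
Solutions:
 f(b) = C1 + C2/b^23


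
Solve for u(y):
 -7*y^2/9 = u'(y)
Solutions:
 u(y) = C1 - 7*y^3/27


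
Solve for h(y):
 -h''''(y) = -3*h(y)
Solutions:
 h(y) = C1*exp(-3^(1/4)*y) + C2*exp(3^(1/4)*y) + C3*sin(3^(1/4)*y) + C4*cos(3^(1/4)*y)


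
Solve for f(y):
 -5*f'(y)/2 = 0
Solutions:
 f(y) = C1


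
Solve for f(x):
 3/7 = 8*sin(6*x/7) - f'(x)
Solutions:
 f(x) = C1 - 3*x/7 - 28*cos(6*x/7)/3


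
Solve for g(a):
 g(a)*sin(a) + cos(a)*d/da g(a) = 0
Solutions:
 g(a) = C1*cos(a)


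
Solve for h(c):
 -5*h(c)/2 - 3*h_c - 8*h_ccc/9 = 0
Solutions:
 h(c) = C1*exp(-6^(1/3)*c*(-3^(1/3)*(5 + sqrt(43))^(1/3) + 3*2^(1/3)/(5 + sqrt(43))^(1/3))/8)*sin(3*2^(1/3)*3^(1/6)*c*(2^(1/3)*3^(2/3)/(5 + sqrt(43))^(1/3) + (5 + sqrt(43))^(1/3))/8) + C2*exp(-6^(1/3)*c*(-3^(1/3)*(5 + sqrt(43))^(1/3) + 3*2^(1/3)/(5 + sqrt(43))^(1/3))/8)*cos(3*2^(1/3)*3^(1/6)*c*(2^(1/3)*3^(2/3)/(5 + sqrt(43))^(1/3) + (5 + sqrt(43))^(1/3))/8) + C3*exp(6^(1/3)*c*(-3^(1/3)*(5 + sqrt(43))^(1/3) + 3*2^(1/3)/(5 + sqrt(43))^(1/3))/4)


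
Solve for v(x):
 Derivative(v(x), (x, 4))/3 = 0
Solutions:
 v(x) = C1 + C2*x + C3*x^2 + C4*x^3


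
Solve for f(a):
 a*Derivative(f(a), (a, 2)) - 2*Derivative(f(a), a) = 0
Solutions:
 f(a) = C1 + C2*a^3


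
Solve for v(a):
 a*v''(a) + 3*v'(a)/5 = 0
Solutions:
 v(a) = C1 + C2*a^(2/5)


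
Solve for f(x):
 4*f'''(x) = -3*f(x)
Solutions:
 f(x) = C3*exp(-6^(1/3)*x/2) + (C1*sin(2^(1/3)*3^(5/6)*x/4) + C2*cos(2^(1/3)*3^(5/6)*x/4))*exp(6^(1/3)*x/4)


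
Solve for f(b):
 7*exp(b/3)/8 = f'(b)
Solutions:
 f(b) = C1 + 21*exp(b/3)/8


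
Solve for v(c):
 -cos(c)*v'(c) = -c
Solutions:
 v(c) = C1 + Integral(c/cos(c), c)


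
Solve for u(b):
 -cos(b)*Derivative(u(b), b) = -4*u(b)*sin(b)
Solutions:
 u(b) = C1/cos(b)^4


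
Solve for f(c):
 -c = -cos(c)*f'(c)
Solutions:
 f(c) = C1 + Integral(c/cos(c), c)


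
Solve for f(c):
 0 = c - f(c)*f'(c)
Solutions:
 f(c) = -sqrt(C1 + c^2)
 f(c) = sqrt(C1 + c^2)


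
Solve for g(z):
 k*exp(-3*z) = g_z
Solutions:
 g(z) = C1 - k*exp(-3*z)/3


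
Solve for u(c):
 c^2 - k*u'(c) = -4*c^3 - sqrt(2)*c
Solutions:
 u(c) = C1 + c^4/k + c^3/(3*k) + sqrt(2)*c^2/(2*k)


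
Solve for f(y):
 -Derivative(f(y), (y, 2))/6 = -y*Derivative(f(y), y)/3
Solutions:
 f(y) = C1 + C2*erfi(y)


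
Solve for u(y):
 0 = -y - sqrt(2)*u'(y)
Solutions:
 u(y) = C1 - sqrt(2)*y^2/4


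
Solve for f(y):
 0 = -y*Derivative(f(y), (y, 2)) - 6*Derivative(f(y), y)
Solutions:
 f(y) = C1 + C2/y^5


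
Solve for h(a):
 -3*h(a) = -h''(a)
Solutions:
 h(a) = C1*exp(-sqrt(3)*a) + C2*exp(sqrt(3)*a)


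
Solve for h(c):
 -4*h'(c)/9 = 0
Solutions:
 h(c) = C1


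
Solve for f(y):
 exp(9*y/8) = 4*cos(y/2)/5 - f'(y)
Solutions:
 f(y) = C1 - 8*exp(9*y/8)/9 + 8*sin(y/2)/5


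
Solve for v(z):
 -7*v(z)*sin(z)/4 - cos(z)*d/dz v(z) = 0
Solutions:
 v(z) = C1*cos(z)^(7/4)


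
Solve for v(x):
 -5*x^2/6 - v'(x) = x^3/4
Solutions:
 v(x) = C1 - x^4/16 - 5*x^3/18


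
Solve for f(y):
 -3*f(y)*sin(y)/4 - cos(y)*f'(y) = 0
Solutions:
 f(y) = C1*cos(y)^(3/4)


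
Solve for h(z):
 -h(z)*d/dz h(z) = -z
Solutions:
 h(z) = -sqrt(C1 + z^2)
 h(z) = sqrt(C1 + z^2)


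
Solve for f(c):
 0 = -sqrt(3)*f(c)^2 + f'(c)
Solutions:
 f(c) = -1/(C1 + sqrt(3)*c)


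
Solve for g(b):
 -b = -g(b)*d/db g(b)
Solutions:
 g(b) = -sqrt(C1 + b^2)
 g(b) = sqrt(C1 + b^2)


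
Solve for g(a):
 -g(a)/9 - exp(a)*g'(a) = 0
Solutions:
 g(a) = C1*exp(exp(-a)/9)


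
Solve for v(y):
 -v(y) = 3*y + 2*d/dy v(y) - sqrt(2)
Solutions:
 v(y) = C1*exp(-y/2) - 3*y + sqrt(2) + 6


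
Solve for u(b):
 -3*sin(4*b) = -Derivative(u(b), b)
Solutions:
 u(b) = C1 - 3*cos(4*b)/4


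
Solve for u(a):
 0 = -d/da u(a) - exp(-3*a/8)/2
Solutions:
 u(a) = C1 + 4*exp(-3*a/8)/3


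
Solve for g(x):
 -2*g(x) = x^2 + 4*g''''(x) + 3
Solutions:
 g(x) = -x^2/2 + (C1*sin(2^(1/4)*x/2) + C2*cos(2^(1/4)*x/2))*exp(-2^(1/4)*x/2) + (C3*sin(2^(1/4)*x/2) + C4*cos(2^(1/4)*x/2))*exp(2^(1/4)*x/2) - 3/2


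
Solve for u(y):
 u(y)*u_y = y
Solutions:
 u(y) = -sqrt(C1 + y^2)
 u(y) = sqrt(C1 + y^2)


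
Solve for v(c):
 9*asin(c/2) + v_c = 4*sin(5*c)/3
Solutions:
 v(c) = C1 - 9*c*asin(c/2) - 9*sqrt(4 - c^2) - 4*cos(5*c)/15


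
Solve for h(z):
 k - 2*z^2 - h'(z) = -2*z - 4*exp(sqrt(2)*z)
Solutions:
 h(z) = C1 + k*z - 2*z^3/3 + z^2 + 2*sqrt(2)*exp(sqrt(2)*z)


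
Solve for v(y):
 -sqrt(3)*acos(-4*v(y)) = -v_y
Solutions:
 Integral(1/acos(-4*_y), (_y, v(y))) = C1 + sqrt(3)*y


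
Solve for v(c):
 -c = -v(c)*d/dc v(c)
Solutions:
 v(c) = -sqrt(C1 + c^2)
 v(c) = sqrt(C1 + c^2)


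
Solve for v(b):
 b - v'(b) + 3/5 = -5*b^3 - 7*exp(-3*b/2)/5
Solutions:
 v(b) = C1 + 5*b^4/4 + b^2/2 + 3*b/5 - 14*exp(-3*b/2)/15


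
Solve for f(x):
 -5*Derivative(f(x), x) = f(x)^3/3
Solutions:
 f(x) = -sqrt(30)*sqrt(-1/(C1 - x))/2
 f(x) = sqrt(30)*sqrt(-1/(C1 - x))/2


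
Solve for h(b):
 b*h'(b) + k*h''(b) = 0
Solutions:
 h(b) = C1 + C2*sqrt(k)*erf(sqrt(2)*b*sqrt(1/k)/2)


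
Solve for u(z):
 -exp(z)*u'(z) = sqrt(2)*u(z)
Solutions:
 u(z) = C1*exp(sqrt(2)*exp(-z))


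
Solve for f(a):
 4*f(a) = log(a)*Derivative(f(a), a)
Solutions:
 f(a) = C1*exp(4*li(a))


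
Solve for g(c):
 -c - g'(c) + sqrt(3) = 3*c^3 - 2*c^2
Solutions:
 g(c) = C1 - 3*c^4/4 + 2*c^3/3 - c^2/2 + sqrt(3)*c


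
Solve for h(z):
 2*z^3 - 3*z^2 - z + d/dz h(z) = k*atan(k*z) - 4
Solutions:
 h(z) = C1 + k*Piecewise((z*atan(k*z) - log(k^2*z^2 + 1)/(2*k), Ne(k, 0)), (0, True)) - z^4/2 + z^3 + z^2/2 - 4*z


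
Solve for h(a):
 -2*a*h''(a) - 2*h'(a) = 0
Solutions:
 h(a) = C1 + C2*log(a)


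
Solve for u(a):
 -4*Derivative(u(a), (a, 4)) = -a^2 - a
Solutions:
 u(a) = C1 + C2*a + C3*a^2 + C4*a^3 + a^6/1440 + a^5/480


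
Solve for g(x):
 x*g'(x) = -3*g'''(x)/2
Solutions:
 g(x) = C1 + Integral(C2*airyai(-2^(1/3)*3^(2/3)*x/3) + C3*airybi(-2^(1/3)*3^(2/3)*x/3), x)


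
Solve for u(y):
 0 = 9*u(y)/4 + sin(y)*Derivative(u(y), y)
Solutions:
 u(y) = C1*(cos(y) + 1)^(9/8)/(cos(y) - 1)^(9/8)


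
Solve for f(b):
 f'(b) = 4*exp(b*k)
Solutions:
 f(b) = C1 + 4*exp(b*k)/k


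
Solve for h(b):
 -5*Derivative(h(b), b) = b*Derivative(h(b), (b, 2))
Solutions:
 h(b) = C1 + C2/b^4


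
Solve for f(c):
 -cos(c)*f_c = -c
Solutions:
 f(c) = C1 + Integral(c/cos(c), c)


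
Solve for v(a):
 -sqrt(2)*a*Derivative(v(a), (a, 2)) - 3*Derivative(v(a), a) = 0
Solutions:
 v(a) = C1 + C2*a^(1 - 3*sqrt(2)/2)


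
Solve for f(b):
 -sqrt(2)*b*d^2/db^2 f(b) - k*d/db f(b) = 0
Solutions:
 f(b) = C1 + b^(-sqrt(2)*re(k)/2 + 1)*(C2*sin(sqrt(2)*log(b)*Abs(im(k))/2) + C3*cos(sqrt(2)*log(b)*im(k)/2))


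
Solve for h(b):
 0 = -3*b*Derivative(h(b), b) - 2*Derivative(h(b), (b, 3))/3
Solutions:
 h(b) = C1 + Integral(C2*airyai(-6^(2/3)*b/2) + C3*airybi(-6^(2/3)*b/2), b)


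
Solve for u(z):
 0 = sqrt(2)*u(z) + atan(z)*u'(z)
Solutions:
 u(z) = C1*exp(-sqrt(2)*Integral(1/atan(z), z))


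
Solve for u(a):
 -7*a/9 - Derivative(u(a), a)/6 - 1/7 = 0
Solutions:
 u(a) = C1 - 7*a^2/3 - 6*a/7


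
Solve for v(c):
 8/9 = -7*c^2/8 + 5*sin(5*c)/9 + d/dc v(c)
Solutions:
 v(c) = C1 + 7*c^3/24 + 8*c/9 + cos(5*c)/9


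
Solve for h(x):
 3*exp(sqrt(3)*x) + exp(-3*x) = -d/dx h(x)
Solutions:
 h(x) = C1 - sqrt(3)*exp(sqrt(3)*x) + exp(-3*x)/3


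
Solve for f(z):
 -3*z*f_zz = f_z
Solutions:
 f(z) = C1 + C2*z^(2/3)


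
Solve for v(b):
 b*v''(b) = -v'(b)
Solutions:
 v(b) = C1 + C2*log(b)


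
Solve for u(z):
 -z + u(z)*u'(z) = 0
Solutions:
 u(z) = -sqrt(C1 + z^2)
 u(z) = sqrt(C1 + z^2)


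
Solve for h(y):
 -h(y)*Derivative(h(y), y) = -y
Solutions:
 h(y) = -sqrt(C1 + y^2)
 h(y) = sqrt(C1 + y^2)


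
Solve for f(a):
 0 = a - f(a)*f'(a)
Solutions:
 f(a) = -sqrt(C1 + a^2)
 f(a) = sqrt(C1 + a^2)


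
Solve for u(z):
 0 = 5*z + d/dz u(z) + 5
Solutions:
 u(z) = C1 - 5*z^2/2 - 5*z


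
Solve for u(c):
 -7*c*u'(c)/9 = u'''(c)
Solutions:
 u(c) = C1 + Integral(C2*airyai(-21^(1/3)*c/3) + C3*airybi(-21^(1/3)*c/3), c)


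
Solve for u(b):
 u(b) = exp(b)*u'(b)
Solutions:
 u(b) = C1*exp(-exp(-b))


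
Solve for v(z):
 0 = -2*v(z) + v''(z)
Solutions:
 v(z) = C1*exp(-sqrt(2)*z) + C2*exp(sqrt(2)*z)


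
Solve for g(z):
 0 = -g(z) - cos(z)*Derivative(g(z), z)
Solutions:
 g(z) = C1*sqrt(sin(z) - 1)/sqrt(sin(z) + 1)


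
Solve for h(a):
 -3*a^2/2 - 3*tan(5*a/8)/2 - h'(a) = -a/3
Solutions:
 h(a) = C1 - a^3/2 + a^2/6 + 12*log(cos(5*a/8))/5


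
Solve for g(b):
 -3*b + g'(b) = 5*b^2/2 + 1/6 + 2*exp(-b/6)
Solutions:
 g(b) = C1 + 5*b^3/6 + 3*b^2/2 + b/6 - 12*exp(-b/6)


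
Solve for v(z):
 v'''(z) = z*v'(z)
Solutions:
 v(z) = C1 + Integral(C2*airyai(z) + C3*airybi(z), z)
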